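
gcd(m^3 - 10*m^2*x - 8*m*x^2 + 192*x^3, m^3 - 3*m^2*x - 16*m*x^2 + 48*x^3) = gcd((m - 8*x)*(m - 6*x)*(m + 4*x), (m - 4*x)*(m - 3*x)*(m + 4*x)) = m + 4*x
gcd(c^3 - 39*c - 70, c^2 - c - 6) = c + 2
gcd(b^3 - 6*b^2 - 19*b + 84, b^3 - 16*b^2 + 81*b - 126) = b^2 - 10*b + 21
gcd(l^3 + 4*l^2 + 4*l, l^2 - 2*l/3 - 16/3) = l + 2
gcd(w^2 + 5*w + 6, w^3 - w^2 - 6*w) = w + 2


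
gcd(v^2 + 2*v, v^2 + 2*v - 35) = 1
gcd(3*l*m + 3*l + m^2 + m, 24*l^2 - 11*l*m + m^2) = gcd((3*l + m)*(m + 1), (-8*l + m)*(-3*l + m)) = 1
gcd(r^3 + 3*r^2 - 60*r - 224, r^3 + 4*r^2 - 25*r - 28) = r + 7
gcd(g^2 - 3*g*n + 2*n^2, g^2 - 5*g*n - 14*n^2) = 1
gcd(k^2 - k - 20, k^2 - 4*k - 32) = k + 4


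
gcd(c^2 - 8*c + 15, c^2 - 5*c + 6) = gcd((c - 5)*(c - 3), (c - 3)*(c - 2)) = c - 3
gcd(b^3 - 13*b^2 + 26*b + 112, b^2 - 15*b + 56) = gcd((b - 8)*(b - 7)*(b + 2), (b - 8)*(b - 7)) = b^2 - 15*b + 56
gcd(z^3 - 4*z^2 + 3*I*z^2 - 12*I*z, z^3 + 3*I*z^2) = z^2 + 3*I*z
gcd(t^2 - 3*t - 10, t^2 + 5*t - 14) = 1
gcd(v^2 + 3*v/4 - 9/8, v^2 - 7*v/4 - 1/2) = 1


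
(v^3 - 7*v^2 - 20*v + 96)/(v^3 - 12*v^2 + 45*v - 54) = (v^2 - 4*v - 32)/(v^2 - 9*v + 18)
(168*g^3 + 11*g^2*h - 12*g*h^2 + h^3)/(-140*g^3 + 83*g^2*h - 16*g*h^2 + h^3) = (-24*g^2 - 5*g*h + h^2)/(20*g^2 - 9*g*h + h^2)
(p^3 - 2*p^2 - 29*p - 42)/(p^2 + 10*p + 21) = (p^2 - 5*p - 14)/(p + 7)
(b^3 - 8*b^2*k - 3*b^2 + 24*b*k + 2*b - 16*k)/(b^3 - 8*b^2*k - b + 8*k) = (b - 2)/(b + 1)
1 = 1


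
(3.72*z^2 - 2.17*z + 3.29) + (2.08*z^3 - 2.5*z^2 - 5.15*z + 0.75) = 2.08*z^3 + 1.22*z^2 - 7.32*z + 4.04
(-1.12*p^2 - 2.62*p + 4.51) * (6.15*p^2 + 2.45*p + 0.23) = -6.888*p^4 - 18.857*p^3 + 21.0599*p^2 + 10.4469*p + 1.0373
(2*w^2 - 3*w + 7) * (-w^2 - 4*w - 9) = -2*w^4 - 5*w^3 - 13*w^2 - w - 63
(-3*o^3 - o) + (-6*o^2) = -3*o^3 - 6*o^2 - o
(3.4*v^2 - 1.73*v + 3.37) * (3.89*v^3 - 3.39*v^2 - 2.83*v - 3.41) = 13.226*v^5 - 18.2557*v^4 + 9.352*v^3 - 18.1224*v^2 - 3.6378*v - 11.4917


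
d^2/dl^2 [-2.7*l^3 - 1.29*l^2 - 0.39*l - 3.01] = -16.2*l - 2.58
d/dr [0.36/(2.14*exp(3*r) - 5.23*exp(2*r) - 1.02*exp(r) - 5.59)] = (-2.3112*exp(2*r) + 3.7656*exp(r) + 0.3672)*exp(r)/(-2.14*exp(3*r) + 5.23*exp(2*r) + 1.02*exp(r) + 5.59)^2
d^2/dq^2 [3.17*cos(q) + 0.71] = -3.17*cos(q)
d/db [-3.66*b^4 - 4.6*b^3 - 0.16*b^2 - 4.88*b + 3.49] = -14.64*b^3 - 13.8*b^2 - 0.32*b - 4.88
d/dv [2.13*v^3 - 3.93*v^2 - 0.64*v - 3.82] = 6.39*v^2 - 7.86*v - 0.64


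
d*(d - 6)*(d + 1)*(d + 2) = d^4 - 3*d^3 - 16*d^2 - 12*d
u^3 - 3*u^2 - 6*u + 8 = (u - 4)*(u - 1)*(u + 2)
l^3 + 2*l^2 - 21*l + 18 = (l - 3)*(l - 1)*(l + 6)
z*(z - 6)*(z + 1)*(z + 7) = z^4 + 2*z^3 - 41*z^2 - 42*z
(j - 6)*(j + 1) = j^2 - 5*j - 6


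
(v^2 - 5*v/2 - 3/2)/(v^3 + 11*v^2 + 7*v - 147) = (v + 1/2)/(v^2 + 14*v + 49)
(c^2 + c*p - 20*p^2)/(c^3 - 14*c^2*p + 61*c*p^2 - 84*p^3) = (c + 5*p)/(c^2 - 10*c*p + 21*p^2)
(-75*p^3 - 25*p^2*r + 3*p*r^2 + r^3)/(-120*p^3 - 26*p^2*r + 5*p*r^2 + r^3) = (15*p^2 + 8*p*r + r^2)/(24*p^2 + 10*p*r + r^2)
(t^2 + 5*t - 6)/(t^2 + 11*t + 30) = (t - 1)/(t + 5)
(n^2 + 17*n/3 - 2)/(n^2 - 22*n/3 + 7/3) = (n + 6)/(n - 7)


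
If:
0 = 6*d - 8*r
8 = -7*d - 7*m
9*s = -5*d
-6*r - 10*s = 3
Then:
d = 54/19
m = -530/133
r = 81/38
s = -30/19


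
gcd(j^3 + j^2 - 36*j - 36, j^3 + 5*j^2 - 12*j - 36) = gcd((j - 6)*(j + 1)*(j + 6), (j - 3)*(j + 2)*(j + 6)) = j + 6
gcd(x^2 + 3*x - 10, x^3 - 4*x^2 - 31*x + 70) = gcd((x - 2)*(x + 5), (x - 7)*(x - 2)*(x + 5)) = x^2 + 3*x - 10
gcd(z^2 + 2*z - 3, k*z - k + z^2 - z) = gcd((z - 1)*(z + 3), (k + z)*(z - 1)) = z - 1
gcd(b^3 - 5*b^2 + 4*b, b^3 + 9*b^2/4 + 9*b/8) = b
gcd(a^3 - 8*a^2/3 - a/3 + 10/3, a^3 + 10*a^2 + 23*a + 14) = a + 1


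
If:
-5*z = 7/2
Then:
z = -7/10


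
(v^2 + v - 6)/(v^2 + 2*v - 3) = (v - 2)/(v - 1)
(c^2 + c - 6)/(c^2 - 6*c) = (c^2 + c - 6)/(c*(c - 6))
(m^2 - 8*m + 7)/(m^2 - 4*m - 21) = (m - 1)/(m + 3)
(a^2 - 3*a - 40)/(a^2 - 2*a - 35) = (a - 8)/(a - 7)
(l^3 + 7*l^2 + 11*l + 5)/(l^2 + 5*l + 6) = (l^3 + 7*l^2 + 11*l + 5)/(l^2 + 5*l + 6)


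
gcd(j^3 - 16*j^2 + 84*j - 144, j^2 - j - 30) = j - 6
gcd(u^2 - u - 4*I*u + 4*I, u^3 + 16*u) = u - 4*I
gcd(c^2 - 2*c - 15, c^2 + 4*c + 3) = c + 3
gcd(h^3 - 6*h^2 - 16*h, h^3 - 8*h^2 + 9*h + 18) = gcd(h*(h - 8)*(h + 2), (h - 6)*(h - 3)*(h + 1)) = 1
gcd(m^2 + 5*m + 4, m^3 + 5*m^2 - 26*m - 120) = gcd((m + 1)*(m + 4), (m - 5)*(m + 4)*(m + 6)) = m + 4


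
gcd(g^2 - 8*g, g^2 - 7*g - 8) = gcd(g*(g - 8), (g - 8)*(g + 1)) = g - 8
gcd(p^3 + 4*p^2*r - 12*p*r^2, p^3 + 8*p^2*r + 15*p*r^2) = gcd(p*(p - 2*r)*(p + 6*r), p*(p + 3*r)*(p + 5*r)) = p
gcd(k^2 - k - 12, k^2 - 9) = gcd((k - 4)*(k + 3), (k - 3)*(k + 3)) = k + 3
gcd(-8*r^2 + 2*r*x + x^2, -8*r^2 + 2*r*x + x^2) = -8*r^2 + 2*r*x + x^2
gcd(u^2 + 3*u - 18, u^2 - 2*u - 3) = u - 3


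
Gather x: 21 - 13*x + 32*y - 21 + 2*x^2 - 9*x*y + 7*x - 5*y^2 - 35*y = 2*x^2 + x*(-9*y - 6) - 5*y^2 - 3*y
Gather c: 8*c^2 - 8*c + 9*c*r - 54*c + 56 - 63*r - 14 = 8*c^2 + c*(9*r - 62) - 63*r + 42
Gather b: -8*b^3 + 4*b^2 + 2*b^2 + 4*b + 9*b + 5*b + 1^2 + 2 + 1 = -8*b^3 + 6*b^2 + 18*b + 4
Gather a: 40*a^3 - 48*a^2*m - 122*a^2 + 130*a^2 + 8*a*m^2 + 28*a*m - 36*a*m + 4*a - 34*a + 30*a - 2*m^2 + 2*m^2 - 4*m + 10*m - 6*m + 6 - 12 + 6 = 40*a^3 + a^2*(8 - 48*m) + a*(8*m^2 - 8*m)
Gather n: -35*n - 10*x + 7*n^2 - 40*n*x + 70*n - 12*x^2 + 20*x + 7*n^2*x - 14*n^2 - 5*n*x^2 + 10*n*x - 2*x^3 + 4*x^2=n^2*(7*x - 7) + n*(-5*x^2 - 30*x + 35) - 2*x^3 - 8*x^2 + 10*x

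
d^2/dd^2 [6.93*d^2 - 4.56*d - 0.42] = 13.8600000000000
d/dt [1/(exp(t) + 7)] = -exp(t)/(exp(t) + 7)^2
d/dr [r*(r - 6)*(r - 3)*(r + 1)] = 4*r^3 - 24*r^2 + 18*r + 18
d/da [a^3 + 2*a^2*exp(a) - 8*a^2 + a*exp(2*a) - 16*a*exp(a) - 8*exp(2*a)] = 2*a^2*exp(a) + 3*a^2 + 2*a*exp(2*a) - 12*a*exp(a) - 16*a - 15*exp(2*a) - 16*exp(a)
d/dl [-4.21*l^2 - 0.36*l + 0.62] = -8.42*l - 0.36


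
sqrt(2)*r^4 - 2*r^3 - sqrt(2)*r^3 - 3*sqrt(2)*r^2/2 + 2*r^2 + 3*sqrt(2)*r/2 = r*(r - 1)*(r - 3*sqrt(2)/2)*(sqrt(2)*r + 1)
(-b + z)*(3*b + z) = -3*b^2 + 2*b*z + z^2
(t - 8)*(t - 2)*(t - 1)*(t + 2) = t^4 - 9*t^3 + 4*t^2 + 36*t - 32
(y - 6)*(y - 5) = y^2 - 11*y + 30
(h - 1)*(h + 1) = h^2 - 1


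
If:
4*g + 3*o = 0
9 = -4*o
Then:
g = 27/16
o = -9/4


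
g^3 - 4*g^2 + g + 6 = (g - 3)*(g - 2)*(g + 1)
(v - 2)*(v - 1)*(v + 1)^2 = v^4 - v^3 - 3*v^2 + v + 2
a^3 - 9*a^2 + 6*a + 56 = (a - 7)*(a - 4)*(a + 2)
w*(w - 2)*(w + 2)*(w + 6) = w^4 + 6*w^3 - 4*w^2 - 24*w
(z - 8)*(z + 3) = z^2 - 5*z - 24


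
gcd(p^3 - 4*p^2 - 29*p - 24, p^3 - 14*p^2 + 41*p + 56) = p^2 - 7*p - 8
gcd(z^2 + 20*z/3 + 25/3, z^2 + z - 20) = z + 5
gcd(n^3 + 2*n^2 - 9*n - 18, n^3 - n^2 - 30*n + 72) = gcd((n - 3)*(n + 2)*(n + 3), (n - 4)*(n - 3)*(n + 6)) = n - 3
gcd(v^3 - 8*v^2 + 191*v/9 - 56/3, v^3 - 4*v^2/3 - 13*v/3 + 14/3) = v - 7/3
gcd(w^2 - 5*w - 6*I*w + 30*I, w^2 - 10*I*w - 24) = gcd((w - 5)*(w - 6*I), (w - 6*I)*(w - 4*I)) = w - 6*I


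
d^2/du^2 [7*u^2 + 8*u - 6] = 14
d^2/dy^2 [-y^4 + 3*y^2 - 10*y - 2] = 6 - 12*y^2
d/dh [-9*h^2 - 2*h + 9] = -18*h - 2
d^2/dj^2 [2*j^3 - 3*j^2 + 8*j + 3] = 12*j - 6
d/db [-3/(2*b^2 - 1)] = 12*b/(2*b^2 - 1)^2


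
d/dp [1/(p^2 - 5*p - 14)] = (5 - 2*p)/(-p^2 + 5*p + 14)^2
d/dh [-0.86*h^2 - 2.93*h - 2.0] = -1.72*h - 2.93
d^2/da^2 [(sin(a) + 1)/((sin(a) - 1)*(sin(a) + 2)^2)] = -(4*sin(a)^4 + 6*sin(a)^3 + 18*sin(a)^2 + 20*sin(a) + 6)/((sin(a) - 1)^2*(sin(a) + 2)^4)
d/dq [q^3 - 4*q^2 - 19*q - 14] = 3*q^2 - 8*q - 19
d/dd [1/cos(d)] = sin(d)/cos(d)^2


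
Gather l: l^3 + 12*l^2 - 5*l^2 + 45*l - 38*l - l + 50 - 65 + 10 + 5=l^3 + 7*l^2 + 6*l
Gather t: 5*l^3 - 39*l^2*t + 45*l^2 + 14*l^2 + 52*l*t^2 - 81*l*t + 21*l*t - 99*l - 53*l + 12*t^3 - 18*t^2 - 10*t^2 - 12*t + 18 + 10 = 5*l^3 + 59*l^2 - 152*l + 12*t^3 + t^2*(52*l - 28) + t*(-39*l^2 - 60*l - 12) + 28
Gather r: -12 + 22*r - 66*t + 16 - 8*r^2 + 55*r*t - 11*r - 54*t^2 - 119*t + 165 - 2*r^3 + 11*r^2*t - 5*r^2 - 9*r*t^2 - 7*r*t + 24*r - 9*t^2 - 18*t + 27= -2*r^3 + r^2*(11*t - 13) + r*(-9*t^2 + 48*t + 35) - 63*t^2 - 203*t + 196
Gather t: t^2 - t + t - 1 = t^2 - 1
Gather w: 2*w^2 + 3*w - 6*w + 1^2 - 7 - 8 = 2*w^2 - 3*w - 14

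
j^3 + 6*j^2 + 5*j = j*(j + 1)*(j + 5)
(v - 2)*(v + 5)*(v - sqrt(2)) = v^3 - sqrt(2)*v^2 + 3*v^2 - 10*v - 3*sqrt(2)*v + 10*sqrt(2)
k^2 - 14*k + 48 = (k - 8)*(k - 6)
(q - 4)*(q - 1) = q^2 - 5*q + 4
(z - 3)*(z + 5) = z^2 + 2*z - 15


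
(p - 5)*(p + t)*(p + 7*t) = p^3 + 8*p^2*t - 5*p^2 + 7*p*t^2 - 40*p*t - 35*t^2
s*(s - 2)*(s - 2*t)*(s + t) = s^4 - s^3*t - 2*s^3 - 2*s^2*t^2 + 2*s^2*t + 4*s*t^2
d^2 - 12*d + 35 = (d - 7)*(d - 5)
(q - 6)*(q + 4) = q^2 - 2*q - 24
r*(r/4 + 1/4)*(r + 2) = r^3/4 + 3*r^2/4 + r/2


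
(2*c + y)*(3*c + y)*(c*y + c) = 6*c^3*y + 6*c^3 + 5*c^2*y^2 + 5*c^2*y + c*y^3 + c*y^2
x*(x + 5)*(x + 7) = x^3 + 12*x^2 + 35*x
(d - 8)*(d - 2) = d^2 - 10*d + 16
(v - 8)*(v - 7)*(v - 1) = v^3 - 16*v^2 + 71*v - 56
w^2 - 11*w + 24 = (w - 8)*(w - 3)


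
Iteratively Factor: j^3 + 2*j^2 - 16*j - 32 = (j + 2)*(j^2 - 16) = (j + 2)*(j + 4)*(j - 4)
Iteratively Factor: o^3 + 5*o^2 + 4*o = (o + 4)*(o^2 + o) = o*(o + 4)*(o + 1)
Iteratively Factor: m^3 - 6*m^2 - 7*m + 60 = (m + 3)*(m^2 - 9*m + 20) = (m - 5)*(m + 3)*(m - 4)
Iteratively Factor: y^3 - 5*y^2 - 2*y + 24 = (y - 4)*(y^2 - y - 6) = (y - 4)*(y + 2)*(y - 3)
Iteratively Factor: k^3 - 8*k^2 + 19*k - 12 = (k - 4)*(k^2 - 4*k + 3) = (k - 4)*(k - 1)*(k - 3)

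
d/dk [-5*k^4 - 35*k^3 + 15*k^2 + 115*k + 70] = -20*k^3 - 105*k^2 + 30*k + 115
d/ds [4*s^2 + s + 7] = 8*s + 1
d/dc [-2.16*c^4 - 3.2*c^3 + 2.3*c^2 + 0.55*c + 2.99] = -8.64*c^3 - 9.6*c^2 + 4.6*c + 0.55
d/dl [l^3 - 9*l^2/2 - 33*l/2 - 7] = 3*l^2 - 9*l - 33/2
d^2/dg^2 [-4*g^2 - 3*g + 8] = -8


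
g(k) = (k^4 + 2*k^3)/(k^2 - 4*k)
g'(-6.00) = -6.96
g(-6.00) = 14.40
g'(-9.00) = -12.57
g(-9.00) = 43.62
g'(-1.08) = 0.12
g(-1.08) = -0.21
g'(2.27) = -21.54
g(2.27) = -12.72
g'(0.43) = -0.67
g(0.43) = -0.13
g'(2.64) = -40.62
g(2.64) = -23.78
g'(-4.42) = -4.19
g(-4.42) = 5.61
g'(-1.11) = 0.10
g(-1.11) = -0.21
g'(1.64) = -7.96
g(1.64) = -4.15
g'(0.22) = -0.28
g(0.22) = -0.03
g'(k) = (4 - 2*k)*(k^4 + 2*k^3)/(k^2 - 4*k)^2 + (4*k^3 + 6*k^2)/(k^2 - 4*k) = 2*k*(k^2 - 5*k - 8)/(k^2 - 8*k + 16)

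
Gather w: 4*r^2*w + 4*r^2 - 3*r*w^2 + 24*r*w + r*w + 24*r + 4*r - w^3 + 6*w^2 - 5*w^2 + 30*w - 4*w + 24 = 4*r^2 + 28*r - w^3 + w^2*(1 - 3*r) + w*(4*r^2 + 25*r + 26) + 24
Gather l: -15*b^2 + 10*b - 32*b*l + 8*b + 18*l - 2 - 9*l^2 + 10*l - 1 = -15*b^2 + 18*b - 9*l^2 + l*(28 - 32*b) - 3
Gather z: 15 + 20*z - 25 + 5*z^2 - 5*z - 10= 5*z^2 + 15*z - 20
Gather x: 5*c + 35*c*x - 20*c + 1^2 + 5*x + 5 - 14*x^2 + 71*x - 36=-15*c - 14*x^2 + x*(35*c + 76) - 30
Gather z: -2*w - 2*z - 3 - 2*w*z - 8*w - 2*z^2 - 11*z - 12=-10*w - 2*z^2 + z*(-2*w - 13) - 15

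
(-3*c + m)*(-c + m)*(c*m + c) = 3*c^3*m + 3*c^3 - 4*c^2*m^2 - 4*c^2*m + c*m^3 + c*m^2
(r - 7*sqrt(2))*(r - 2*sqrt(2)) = r^2 - 9*sqrt(2)*r + 28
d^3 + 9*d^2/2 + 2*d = d*(d + 1/2)*(d + 4)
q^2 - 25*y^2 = (q - 5*y)*(q + 5*y)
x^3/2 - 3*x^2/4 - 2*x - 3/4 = (x/2 + 1/2)*(x - 3)*(x + 1/2)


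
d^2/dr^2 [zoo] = 0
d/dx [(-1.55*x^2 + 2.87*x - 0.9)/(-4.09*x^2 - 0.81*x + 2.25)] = (12.9938*x^2 - 14.337*x + 5.7285)/(16.7281*x^4 + 6.6258*x^3 - 17.7489*x^2 - 3.645*x + 5.0625)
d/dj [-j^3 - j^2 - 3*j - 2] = -3*j^2 - 2*j - 3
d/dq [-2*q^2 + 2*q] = 2 - 4*q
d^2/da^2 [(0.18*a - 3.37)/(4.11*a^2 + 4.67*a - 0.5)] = ((26.0202 - 4.4388*a)*(4.11*a^2 + 4.67*a - 0.5) + (0.18*a - 3.37)*(8.22*a + 4.67)*(16.44*a + 9.34))/(4.11*a^2 + 4.67*a - 0.5)^3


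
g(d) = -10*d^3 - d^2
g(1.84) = -65.68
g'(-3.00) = -264.00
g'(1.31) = -54.10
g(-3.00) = 261.00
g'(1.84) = -105.25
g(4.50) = -931.50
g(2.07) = -92.98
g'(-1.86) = -100.07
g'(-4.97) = -731.09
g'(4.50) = -616.50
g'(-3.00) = -264.00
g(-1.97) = 72.57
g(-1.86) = 60.89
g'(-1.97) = -112.49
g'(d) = -30*d^2 - 2*d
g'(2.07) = -132.69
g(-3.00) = 261.00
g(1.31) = -24.20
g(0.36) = -0.60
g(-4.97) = 1202.93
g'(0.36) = -4.61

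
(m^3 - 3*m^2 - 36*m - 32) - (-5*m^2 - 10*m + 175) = m^3 + 2*m^2 - 26*m - 207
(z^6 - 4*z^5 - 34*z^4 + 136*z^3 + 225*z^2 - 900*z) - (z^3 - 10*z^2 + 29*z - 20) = z^6 - 4*z^5 - 34*z^4 + 135*z^3 + 235*z^2 - 929*z + 20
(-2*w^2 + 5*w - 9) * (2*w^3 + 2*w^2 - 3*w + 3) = -4*w^5 + 6*w^4 - 2*w^3 - 39*w^2 + 42*w - 27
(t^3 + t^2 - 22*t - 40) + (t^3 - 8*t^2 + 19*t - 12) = 2*t^3 - 7*t^2 - 3*t - 52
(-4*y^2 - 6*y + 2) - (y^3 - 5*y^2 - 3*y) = -y^3 + y^2 - 3*y + 2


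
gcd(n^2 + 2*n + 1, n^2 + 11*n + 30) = 1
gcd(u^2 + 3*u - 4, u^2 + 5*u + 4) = u + 4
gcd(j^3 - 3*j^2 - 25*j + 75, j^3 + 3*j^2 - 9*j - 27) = j - 3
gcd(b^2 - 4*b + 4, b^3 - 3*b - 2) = b - 2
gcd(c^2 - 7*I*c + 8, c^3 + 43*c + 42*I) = c + I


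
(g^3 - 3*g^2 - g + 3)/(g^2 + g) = g - 4 + 3/g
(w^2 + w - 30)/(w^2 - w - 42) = (w - 5)/(w - 7)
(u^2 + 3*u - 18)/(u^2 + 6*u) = (u - 3)/u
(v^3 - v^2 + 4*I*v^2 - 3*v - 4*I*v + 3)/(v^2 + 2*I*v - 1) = (v^2 + v*(-1 + 3*I) - 3*I)/(v + I)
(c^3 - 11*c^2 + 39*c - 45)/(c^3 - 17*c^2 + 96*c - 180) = (c^2 - 6*c + 9)/(c^2 - 12*c + 36)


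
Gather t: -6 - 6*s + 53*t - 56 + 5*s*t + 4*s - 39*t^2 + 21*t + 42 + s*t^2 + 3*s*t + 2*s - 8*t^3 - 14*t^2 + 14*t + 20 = -8*t^3 + t^2*(s - 53) + t*(8*s + 88)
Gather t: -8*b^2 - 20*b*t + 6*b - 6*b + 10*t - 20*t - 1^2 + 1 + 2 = -8*b^2 + t*(-20*b - 10) + 2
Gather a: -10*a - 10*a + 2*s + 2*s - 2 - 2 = -20*a + 4*s - 4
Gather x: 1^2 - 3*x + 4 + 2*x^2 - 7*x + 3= 2*x^2 - 10*x + 8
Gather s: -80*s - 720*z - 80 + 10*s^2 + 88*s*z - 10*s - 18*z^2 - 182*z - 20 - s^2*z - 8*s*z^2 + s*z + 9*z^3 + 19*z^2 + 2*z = s^2*(10 - z) + s*(-8*z^2 + 89*z - 90) + 9*z^3 + z^2 - 900*z - 100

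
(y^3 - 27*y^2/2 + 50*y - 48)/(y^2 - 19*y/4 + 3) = 2*(2*y^2 - 19*y + 24)/(4*y - 3)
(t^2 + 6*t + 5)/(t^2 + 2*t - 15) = (t + 1)/(t - 3)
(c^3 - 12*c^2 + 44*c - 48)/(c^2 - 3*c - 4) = (c^2 - 8*c + 12)/(c + 1)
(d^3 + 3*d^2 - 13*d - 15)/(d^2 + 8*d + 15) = (d^2 - 2*d - 3)/(d + 3)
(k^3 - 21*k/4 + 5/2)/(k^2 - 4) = (k^2 + 2*k - 5/4)/(k + 2)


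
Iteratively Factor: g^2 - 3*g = (g)*(g - 3)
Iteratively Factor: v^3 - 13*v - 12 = (v + 3)*(v^2 - 3*v - 4) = (v + 1)*(v + 3)*(v - 4)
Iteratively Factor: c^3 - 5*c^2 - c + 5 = (c - 5)*(c^2 - 1) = (c - 5)*(c - 1)*(c + 1)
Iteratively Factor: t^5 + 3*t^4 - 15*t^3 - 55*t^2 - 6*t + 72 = (t + 3)*(t^4 - 15*t^2 - 10*t + 24) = (t + 3)^2*(t^3 - 3*t^2 - 6*t + 8) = (t - 4)*(t + 3)^2*(t^2 + t - 2) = (t - 4)*(t - 1)*(t + 3)^2*(t + 2)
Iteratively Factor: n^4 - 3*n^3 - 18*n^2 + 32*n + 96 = (n - 4)*(n^3 + n^2 - 14*n - 24) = (n - 4)^2*(n^2 + 5*n + 6) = (n - 4)^2*(n + 3)*(n + 2)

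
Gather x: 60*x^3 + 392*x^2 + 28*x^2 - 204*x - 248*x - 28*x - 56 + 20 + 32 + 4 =60*x^3 + 420*x^2 - 480*x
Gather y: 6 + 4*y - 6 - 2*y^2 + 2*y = -2*y^2 + 6*y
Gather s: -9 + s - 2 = s - 11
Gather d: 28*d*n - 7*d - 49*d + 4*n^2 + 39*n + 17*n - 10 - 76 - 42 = d*(28*n - 56) + 4*n^2 + 56*n - 128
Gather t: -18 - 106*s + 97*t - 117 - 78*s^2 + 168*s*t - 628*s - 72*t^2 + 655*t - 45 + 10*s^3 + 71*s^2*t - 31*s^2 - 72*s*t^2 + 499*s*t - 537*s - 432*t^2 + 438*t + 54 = 10*s^3 - 109*s^2 - 1271*s + t^2*(-72*s - 504) + t*(71*s^2 + 667*s + 1190) - 126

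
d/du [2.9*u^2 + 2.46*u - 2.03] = 5.8*u + 2.46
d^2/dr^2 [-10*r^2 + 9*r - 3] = -20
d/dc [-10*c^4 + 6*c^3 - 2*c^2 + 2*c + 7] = -40*c^3 + 18*c^2 - 4*c + 2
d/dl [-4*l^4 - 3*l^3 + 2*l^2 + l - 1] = -16*l^3 - 9*l^2 + 4*l + 1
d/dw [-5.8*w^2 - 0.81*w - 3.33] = -11.6*w - 0.81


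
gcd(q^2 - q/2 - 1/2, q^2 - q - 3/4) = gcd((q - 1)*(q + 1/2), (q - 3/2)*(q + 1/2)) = q + 1/2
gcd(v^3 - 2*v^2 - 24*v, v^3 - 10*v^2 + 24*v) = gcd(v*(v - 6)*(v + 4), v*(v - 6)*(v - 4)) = v^2 - 6*v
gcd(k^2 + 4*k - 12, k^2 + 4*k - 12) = k^2 + 4*k - 12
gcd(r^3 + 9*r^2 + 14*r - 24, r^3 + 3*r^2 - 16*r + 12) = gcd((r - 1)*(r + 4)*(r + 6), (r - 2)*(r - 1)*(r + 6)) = r^2 + 5*r - 6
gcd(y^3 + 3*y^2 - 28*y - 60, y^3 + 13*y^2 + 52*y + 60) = y^2 + 8*y + 12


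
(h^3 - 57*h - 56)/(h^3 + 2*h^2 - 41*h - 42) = (h - 8)/(h - 6)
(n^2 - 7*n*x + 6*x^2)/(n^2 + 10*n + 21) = (n^2 - 7*n*x + 6*x^2)/(n^2 + 10*n + 21)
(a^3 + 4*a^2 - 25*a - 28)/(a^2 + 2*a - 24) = (a^2 + 8*a + 7)/(a + 6)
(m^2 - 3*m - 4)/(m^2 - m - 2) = (m - 4)/(m - 2)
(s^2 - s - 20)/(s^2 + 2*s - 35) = (s + 4)/(s + 7)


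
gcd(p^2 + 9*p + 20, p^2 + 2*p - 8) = p + 4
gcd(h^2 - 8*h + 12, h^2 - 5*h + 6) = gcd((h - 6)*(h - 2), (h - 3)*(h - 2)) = h - 2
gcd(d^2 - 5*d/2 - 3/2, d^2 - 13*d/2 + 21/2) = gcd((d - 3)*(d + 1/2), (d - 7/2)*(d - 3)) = d - 3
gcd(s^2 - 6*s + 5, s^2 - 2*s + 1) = s - 1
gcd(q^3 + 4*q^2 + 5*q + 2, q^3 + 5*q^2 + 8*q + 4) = q^2 + 3*q + 2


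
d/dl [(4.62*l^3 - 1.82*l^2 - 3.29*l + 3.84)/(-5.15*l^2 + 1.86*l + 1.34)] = (-23.793*l^4 + 17.1864*l^3 - 1.7563*l^2 + 34.6744*l - 11.551)/(26.5225*l^4 - 19.158*l^3 - 10.3424*l^2 + 4.9848*l + 1.7956)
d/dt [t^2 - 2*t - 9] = 2*t - 2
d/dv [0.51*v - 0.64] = 0.510000000000000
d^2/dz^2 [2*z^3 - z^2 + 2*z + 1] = 12*z - 2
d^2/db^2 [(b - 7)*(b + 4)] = 2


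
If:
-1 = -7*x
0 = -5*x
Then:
No Solution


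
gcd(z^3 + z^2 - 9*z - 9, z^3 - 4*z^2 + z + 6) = z^2 - 2*z - 3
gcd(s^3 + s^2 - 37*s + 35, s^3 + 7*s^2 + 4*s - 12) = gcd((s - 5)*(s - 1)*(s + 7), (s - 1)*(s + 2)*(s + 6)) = s - 1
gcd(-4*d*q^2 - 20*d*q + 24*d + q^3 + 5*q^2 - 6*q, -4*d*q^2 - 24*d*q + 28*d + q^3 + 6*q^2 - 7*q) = -4*d*q + 4*d + q^2 - q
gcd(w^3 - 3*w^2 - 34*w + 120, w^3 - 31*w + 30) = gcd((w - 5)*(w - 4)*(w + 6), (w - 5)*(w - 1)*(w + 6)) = w^2 + w - 30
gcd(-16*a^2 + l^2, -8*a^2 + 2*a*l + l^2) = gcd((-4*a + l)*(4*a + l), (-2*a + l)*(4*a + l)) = 4*a + l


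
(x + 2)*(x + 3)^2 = x^3 + 8*x^2 + 21*x + 18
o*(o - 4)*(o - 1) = o^3 - 5*o^2 + 4*o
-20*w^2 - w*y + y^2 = (-5*w + y)*(4*w + y)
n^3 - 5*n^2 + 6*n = n*(n - 3)*(n - 2)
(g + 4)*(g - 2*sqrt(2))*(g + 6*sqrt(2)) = g^3 + 4*g^2 + 4*sqrt(2)*g^2 - 24*g + 16*sqrt(2)*g - 96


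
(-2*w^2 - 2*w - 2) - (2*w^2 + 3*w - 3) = -4*w^2 - 5*w + 1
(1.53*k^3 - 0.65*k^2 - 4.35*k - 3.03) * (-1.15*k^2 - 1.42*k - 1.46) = -1.7595*k^5 - 1.4251*k^4 + 3.6917*k^3 + 10.6105*k^2 + 10.6536*k + 4.4238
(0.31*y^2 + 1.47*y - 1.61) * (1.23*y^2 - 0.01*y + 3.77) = 0.3813*y^4 + 1.805*y^3 - 0.8263*y^2 + 5.558*y - 6.0697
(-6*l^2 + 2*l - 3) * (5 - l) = 6*l^3 - 32*l^2 + 13*l - 15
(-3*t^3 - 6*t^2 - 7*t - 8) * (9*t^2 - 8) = -27*t^5 - 54*t^4 - 39*t^3 - 24*t^2 + 56*t + 64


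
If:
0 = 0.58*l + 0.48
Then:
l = -0.83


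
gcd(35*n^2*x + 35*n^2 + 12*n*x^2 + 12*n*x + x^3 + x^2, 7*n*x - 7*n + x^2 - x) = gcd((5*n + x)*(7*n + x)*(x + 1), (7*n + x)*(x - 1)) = 7*n + x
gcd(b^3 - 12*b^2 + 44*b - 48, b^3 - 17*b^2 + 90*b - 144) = b - 6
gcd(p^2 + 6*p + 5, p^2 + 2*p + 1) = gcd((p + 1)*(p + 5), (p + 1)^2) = p + 1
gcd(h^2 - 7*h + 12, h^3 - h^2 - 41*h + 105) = h - 3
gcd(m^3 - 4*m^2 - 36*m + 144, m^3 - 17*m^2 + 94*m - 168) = m^2 - 10*m + 24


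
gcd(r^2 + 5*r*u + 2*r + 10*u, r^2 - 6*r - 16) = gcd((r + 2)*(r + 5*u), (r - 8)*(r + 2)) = r + 2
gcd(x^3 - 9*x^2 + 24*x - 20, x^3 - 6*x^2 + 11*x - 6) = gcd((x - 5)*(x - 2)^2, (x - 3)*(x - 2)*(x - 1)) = x - 2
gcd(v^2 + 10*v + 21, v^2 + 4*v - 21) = v + 7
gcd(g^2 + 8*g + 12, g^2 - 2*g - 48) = g + 6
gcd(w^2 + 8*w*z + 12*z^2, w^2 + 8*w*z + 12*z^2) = w^2 + 8*w*z + 12*z^2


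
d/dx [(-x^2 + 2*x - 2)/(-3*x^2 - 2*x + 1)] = 2*(4*x^2 - 7*x - 1)/(9*x^4 + 12*x^3 - 2*x^2 - 4*x + 1)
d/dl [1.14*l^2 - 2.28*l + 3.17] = 2.28*l - 2.28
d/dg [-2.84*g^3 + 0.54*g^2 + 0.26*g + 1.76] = -8.52*g^2 + 1.08*g + 0.26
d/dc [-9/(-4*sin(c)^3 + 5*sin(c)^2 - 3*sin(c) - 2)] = 9*(-12*sin(c)^2 + 10*sin(c) - 3)*cos(c)/(4*sin(c)^3 - 5*sin(c)^2 + 3*sin(c) + 2)^2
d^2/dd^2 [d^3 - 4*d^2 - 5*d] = 6*d - 8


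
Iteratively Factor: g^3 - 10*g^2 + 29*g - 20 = (g - 1)*(g^2 - 9*g + 20) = (g - 4)*(g - 1)*(g - 5)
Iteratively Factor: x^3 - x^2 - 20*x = (x + 4)*(x^2 - 5*x) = (x - 5)*(x + 4)*(x)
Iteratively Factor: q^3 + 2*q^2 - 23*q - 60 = (q - 5)*(q^2 + 7*q + 12) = (q - 5)*(q + 4)*(q + 3)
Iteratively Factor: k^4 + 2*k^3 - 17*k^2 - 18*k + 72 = (k - 2)*(k^3 + 4*k^2 - 9*k - 36) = (k - 2)*(k + 4)*(k^2 - 9) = (k - 3)*(k - 2)*(k + 4)*(k + 3)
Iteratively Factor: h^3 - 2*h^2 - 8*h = (h + 2)*(h^2 - 4*h) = (h - 4)*(h + 2)*(h)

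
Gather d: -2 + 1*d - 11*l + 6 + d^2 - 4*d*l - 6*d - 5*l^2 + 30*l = d^2 + d*(-4*l - 5) - 5*l^2 + 19*l + 4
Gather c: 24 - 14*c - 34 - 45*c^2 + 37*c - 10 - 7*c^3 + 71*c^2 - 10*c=-7*c^3 + 26*c^2 + 13*c - 20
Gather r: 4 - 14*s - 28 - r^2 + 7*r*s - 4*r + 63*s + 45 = -r^2 + r*(7*s - 4) + 49*s + 21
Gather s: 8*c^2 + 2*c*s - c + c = 8*c^2 + 2*c*s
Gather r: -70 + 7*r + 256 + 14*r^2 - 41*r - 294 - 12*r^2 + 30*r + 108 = 2*r^2 - 4*r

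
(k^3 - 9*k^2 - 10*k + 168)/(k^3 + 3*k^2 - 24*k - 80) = (k^2 - 13*k + 42)/(k^2 - k - 20)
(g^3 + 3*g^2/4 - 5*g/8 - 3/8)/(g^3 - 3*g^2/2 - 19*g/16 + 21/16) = 2*(2*g + 1)/(4*g - 7)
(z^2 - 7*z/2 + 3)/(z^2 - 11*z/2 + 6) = (z - 2)/(z - 4)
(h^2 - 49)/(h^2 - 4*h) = (h^2 - 49)/(h*(h - 4))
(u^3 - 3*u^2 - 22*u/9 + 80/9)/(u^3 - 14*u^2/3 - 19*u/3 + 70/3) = (9*u^2 - 9*u - 40)/(3*(3*u^2 - 8*u - 35))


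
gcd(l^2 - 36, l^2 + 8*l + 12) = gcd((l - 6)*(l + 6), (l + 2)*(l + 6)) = l + 6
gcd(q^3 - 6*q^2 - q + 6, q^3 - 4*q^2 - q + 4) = q^2 - 1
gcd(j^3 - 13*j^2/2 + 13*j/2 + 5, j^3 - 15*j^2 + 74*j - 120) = j - 5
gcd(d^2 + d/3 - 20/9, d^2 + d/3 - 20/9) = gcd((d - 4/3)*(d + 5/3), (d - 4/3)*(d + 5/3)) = d^2 + d/3 - 20/9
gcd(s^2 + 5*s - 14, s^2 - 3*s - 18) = 1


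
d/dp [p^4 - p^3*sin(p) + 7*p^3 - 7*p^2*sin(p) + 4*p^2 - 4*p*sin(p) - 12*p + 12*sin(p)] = -p^3*cos(p) + 4*p^3 - 3*p^2*sin(p) - 7*p^2*cos(p) + 21*p^2 - 14*p*sin(p) - 4*p*cos(p) + 8*p - 4*sin(p) + 12*cos(p) - 12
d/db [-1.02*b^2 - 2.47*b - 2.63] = -2.04*b - 2.47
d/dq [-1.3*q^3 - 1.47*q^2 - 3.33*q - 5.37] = -3.9*q^2 - 2.94*q - 3.33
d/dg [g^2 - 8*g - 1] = 2*g - 8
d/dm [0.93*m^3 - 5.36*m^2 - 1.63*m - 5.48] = 2.79*m^2 - 10.72*m - 1.63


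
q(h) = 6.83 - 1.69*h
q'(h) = -1.69000000000000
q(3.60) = 0.75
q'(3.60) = -1.69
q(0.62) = 5.78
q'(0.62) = -1.69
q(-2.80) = 11.56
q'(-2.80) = -1.69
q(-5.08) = 15.42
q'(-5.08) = -1.69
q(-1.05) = 8.60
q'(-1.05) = -1.69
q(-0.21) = 7.18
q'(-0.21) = -1.69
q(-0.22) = 7.20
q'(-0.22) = -1.69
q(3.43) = 1.03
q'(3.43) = -1.69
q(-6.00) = 16.97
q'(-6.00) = -1.69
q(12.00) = -13.45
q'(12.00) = -1.69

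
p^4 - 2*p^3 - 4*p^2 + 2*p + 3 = (p - 3)*(p - 1)*(p + 1)^2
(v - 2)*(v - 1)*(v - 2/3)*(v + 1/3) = v^4 - 10*v^3/3 + 25*v^2/9 - 4/9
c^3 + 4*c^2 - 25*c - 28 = (c - 4)*(c + 1)*(c + 7)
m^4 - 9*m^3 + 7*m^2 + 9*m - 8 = (m - 8)*(m - 1)^2*(m + 1)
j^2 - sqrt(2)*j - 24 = (j - 4*sqrt(2))*(j + 3*sqrt(2))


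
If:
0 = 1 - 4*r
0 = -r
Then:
No Solution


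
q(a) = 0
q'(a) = 0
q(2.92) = 0.00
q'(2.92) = 0.00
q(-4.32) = 0.00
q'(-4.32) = 0.00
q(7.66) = 0.00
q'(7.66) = 0.00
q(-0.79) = 0.00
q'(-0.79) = 0.00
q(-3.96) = 0.00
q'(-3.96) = 0.00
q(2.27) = 0.00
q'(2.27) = 0.00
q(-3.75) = 0.00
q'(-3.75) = 0.00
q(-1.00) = 0.00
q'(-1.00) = 0.00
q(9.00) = 0.00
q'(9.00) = 0.00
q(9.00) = 0.00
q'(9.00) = 0.00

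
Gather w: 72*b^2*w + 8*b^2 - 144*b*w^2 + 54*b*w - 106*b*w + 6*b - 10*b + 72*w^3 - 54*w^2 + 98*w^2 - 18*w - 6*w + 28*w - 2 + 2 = 8*b^2 - 4*b + 72*w^3 + w^2*(44 - 144*b) + w*(72*b^2 - 52*b + 4)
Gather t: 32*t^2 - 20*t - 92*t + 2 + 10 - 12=32*t^2 - 112*t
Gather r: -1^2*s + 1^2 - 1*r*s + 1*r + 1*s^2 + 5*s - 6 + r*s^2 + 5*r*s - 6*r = r*(s^2 + 4*s - 5) + s^2 + 4*s - 5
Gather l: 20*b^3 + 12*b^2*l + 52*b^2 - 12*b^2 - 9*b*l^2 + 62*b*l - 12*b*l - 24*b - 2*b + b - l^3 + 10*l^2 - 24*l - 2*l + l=20*b^3 + 40*b^2 - 25*b - l^3 + l^2*(10 - 9*b) + l*(12*b^2 + 50*b - 25)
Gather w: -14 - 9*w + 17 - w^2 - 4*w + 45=-w^2 - 13*w + 48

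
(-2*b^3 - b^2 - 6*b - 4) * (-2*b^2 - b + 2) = 4*b^5 + 4*b^4 + 9*b^3 + 12*b^2 - 8*b - 8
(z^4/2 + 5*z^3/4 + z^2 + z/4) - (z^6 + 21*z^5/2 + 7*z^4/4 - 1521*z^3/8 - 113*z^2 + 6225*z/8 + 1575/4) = -z^6 - 21*z^5/2 - 5*z^4/4 + 1531*z^3/8 + 114*z^2 - 6223*z/8 - 1575/4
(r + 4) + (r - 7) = 2*r - 3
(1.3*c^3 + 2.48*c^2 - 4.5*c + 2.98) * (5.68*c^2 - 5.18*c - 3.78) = 7.384*c^5 + 7.3524*c^4 - 43.3204*c^3 + 30.862*c^2 + 1.5736*c - 11.2644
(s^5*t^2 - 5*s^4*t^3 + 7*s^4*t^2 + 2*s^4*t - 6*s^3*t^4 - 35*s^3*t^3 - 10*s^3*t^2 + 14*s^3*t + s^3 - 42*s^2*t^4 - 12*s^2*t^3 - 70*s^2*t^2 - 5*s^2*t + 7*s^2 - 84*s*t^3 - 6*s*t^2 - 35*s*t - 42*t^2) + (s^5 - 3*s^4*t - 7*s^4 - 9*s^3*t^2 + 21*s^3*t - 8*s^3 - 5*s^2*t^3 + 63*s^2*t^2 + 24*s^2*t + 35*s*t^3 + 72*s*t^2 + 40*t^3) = s^5*t^2 + s^5 - 5*s^4*t^3 + 7*s^4*t^2 - s^4*t - 7*s^4 - 6*s^3*t^4 - 35*s^3*t^3 - 19*s^3*t^2 + 35*s^3*t - 7*s^3 - 42*s^2*t^4 - 17*s^2*t^3 - 7*s^2*t^2 + 19*s^2*t + 7*s^2 - 49*s*t^3 + 66*s*t^2 - 35*s*t + 40*t^3 - 42*t^2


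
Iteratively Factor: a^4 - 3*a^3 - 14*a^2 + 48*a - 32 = (a - 2)*(a^3 - a^2 - 16*a + 16) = (a - 4)*(a - 2)*(a^2 + 3*a - 4) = (a - 4)*(a - 2)*(a - 1)*(a + 4)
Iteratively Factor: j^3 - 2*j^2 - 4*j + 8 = (j - 2)*(j^2 - 4) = (j - 2)^2*(j + 2)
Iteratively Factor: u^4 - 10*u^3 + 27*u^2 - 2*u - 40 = (u - 5)*(u^3 - 5*u^2 + 2*u + 8) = (u - 5)*(u - 4)*(u^2 - u - 2) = (u - 5)*(u - 4)*(u + 1)*(u - 2)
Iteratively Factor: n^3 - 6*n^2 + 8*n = (n)*(n^2 - 6*n + 8) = n*(n - 2)*(n - 4)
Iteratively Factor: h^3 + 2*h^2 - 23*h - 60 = (h + 3)*(h^2 - h - 20) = (h + 3)*(h + 4)*(h - 5)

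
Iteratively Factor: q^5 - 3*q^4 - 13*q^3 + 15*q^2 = (q)*(q^4 - 3*q^3 - 13*q^2 + 15*q) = q*(q - 5)*(q^3 + 2*q^2 - 3*q) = q^2*(q - 5)*(q^2 + 2*q - 3) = q^2*(q - 5)*(q + 3)*(q - 1)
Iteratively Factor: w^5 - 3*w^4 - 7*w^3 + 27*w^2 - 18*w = (w + 3)*(w^4 - 6*w^3 + 11*w^2 - 6*w) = (w - 1)*(w + 3)*(w^3 - 5*w^2 + 6*w) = w*(w - 1)*(w + 3)*(w^2 - 5*w + 6) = w*(w - 2)*(w - 1)*(w + 3)*(w - 3)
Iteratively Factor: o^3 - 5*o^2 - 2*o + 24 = (o + 2)*(o^2 - 7*o + 12) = (o - 3)*(o + 2)*(o - 4)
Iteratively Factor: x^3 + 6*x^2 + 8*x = (x + 2)*(x^2 + 4*x) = x*(x + 2)*(x + 4)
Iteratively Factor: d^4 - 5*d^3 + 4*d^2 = (d - 4)*(d^3 - d^2) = d*(d - 4)*(d^2 - d) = d*(d - 4)*(d - 1)*(d)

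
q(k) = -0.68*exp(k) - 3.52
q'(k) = -0.68*exp(k)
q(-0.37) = -3.99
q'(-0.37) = -0.47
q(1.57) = -6.79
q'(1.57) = -3.27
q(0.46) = -4.60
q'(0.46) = -1.08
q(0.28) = -4.42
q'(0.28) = -0.90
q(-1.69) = -3.65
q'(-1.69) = -0.13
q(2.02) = -8.65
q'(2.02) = -5.13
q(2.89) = -15.76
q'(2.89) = -12.24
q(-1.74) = -3.64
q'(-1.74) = -0.12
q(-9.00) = -3.52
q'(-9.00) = 0.00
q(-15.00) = -3.52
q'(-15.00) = 0.00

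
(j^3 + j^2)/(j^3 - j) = j/(j - 1)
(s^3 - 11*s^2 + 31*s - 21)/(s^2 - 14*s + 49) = (s^2 - 4*s + 3)/(s - 7)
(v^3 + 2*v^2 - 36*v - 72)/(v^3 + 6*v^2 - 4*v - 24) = (v - 6)/(v - 2)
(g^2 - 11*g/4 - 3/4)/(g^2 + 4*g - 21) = (g + 1/4)/(g + 7)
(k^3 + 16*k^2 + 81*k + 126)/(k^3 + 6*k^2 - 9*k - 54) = (k + 7)/(k - 3)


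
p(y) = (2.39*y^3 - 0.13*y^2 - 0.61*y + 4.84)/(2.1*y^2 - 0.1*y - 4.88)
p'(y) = (0.1 - 4.2*y)*(2.39*y^3 - 0.13*y^2 - 0.61*y + 4.84)/(2.1*y^2 - 0.1*y - 4.88)^2 + (7.17*y^2 - 0.26*y - 0.61)/(2.1*y^2 - 0.1*y - 4.88) = (5.019*y^4 - 0.478*y^3 - 33.6956*y^2 - 19.0592*y + 3.4608)/(4.41*y^4 - 0.42*y^3 - 20.486*y^2 + 0.976*y + 23.8144)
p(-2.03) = -3.63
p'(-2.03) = -0.47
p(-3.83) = -4.90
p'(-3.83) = 1.00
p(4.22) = 5.59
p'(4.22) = 0.85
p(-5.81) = -6.98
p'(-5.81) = 1.08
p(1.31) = -6.53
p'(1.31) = -33.14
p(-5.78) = -6.95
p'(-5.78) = 1.08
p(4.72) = 6.04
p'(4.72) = 0.93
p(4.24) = 5.61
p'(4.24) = 0.86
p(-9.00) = -10.49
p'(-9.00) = 1.11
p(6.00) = 7.31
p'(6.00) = 1.03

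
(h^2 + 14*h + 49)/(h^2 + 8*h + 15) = (h^2 + 14*h + 49)/(h^2 + 8*h + 15)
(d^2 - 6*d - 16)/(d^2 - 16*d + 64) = (d + 2)/(d - 8)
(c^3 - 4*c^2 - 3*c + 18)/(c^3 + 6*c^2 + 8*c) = (c^2 - 6*c + 9)/(c*(c + 4))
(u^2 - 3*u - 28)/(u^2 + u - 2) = (u^2 - 3*u - 28)/(u^2 + u - 2)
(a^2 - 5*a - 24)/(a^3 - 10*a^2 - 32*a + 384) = (a + 3)/(a^2 - 2*a - 48)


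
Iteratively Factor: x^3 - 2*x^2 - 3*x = (x - 3)*(x^2 + x) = (x - 3)*(x + 1)*(x)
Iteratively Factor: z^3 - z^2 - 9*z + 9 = (z - 1)*(z^2 - 9) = (z - 3)*(z - 1)*(z + 3)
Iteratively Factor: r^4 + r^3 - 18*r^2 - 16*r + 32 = (r + 4)*(r^3 - 3*r^2 - 6*r + 8) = (r + 2)*(r + 4)*(r^2 - 5*r + 4) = (r - 4)*(r + 2)*(r + 4)*(r - 1)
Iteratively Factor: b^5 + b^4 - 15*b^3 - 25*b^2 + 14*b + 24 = (b + 3)*(b^4 - 2*b^3 - 9*b^2 + 2*b + 8) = (b - 1)*(b + 3)*(b^3 - b^2 - 10*b - 8) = (b - 4)*(b - 1)*(b + 3)*(b^2 + 3*b + 2) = (b - 4)*(b - 1)*(b + 2)*(b + 3)*(b + 1)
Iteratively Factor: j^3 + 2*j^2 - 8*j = (j)*(j^2 + 2*j - 8) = j*(j + 4)*(j - 2)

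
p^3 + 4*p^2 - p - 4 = (p - 1)*(p + 1)*(p + 4)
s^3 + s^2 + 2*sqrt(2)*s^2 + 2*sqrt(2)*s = s*(s + 1)*(s + 2*sqrt(2))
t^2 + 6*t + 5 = (t + 1)*(t + 5)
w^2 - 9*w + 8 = (w - 8)*(w - 1)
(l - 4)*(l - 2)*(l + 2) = l^3 - 4*l^2 - 4*l + 16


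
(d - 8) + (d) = 2*d - 8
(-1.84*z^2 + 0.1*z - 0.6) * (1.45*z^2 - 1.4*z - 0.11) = -2.668*z^4 + 2.721*z^3 - 0.8076*z^2 + 0.829*z + 0.066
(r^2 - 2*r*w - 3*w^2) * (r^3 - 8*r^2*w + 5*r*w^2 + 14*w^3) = r^5 - 10*r^4*w + 18*r^3*w^2 + 28*r^2*w^3 - 43*r*w^4 - 42*w^5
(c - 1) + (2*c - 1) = 3*c - 2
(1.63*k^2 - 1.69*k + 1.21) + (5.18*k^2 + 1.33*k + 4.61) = 6.81*k^2 - 0.36*k + 5.82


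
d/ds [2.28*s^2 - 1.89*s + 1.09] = 4.56*s - 1.89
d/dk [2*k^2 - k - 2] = 4*k - 1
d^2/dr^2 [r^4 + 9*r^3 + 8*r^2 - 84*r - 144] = 12*r^2 + 54*r + 16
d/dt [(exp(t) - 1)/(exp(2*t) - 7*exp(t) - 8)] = ((1 - exp(t))*(2*exp(t) - 7) + exp(2*t) - 7*exp(t) - 8)*exp(t)/(-exp(2*t) + 7*exp(t) + 8)^2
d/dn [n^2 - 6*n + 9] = 2*n - 6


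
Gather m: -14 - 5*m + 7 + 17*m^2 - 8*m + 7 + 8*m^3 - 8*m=8*m^3 + 17*m^2 - 21*m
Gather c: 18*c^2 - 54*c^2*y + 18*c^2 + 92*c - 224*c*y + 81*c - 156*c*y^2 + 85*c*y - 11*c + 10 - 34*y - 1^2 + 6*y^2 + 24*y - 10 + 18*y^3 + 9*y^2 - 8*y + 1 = c^2*(36 - 54*y) + c*(-156*y^2 - 139*y + 162) + 18*y^3 + 15*y^2 - 18*y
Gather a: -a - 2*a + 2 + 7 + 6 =15 - 3*a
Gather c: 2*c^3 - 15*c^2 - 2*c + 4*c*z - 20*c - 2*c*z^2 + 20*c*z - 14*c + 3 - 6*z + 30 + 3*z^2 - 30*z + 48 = 2*c^3 - 15*c^2 + c*(-2*z^2 + 24*z - 36) + 3*z^2 - 36*z + 81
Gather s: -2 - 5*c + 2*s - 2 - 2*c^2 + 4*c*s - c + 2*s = -2*c^2 - 6*c + s*(4*c + 4) - 4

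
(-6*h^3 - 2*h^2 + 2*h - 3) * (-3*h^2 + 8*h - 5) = 18*h^5 - 42*h^4 + 8*h^3 + 35*h^2 - 34*h + 15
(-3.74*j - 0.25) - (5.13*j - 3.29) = 3.04 - 8.87*j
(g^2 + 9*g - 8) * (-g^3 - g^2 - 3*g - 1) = -g^5 - 10*g^4 - 4*g^3 - 20*g^2 + 15*g + 8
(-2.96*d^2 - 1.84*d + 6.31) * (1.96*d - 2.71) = -5.8016*d^3 + 4.4152*d^2 + 17.354*d - 17.1001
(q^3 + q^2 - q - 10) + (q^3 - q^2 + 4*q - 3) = 2*q^3 + 3*q - 13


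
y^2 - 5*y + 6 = (y - 3)*(y - 2)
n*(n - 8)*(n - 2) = n^3 - 10*n^2 + 16*n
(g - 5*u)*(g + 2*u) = g^2 - 3*g*u - 10*u^2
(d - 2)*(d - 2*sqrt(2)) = d^2 - 2*sqrt(2)*d - 2*d + 4*sqrt(2)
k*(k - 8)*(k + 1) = k^3 - 7*k^2 - 8*k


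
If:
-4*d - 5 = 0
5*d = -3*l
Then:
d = -5/4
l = 25/12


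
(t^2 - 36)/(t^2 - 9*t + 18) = (t + 6)/(t - 3)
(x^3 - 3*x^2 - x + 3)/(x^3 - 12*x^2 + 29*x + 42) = (x^2 - 4*x + 3)/(x^2 - 13*x + 42)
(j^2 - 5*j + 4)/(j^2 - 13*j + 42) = (j^2 - 5*j + 4)/(j^2 - 13*j + 42)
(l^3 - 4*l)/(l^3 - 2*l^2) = (l + 2)/l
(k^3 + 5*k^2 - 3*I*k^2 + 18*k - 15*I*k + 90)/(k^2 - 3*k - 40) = (k^2 - 3*I*k + 18)/(k - 8)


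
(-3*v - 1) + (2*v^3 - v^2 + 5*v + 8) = 2*v^3 - v^2 + 2*v + 7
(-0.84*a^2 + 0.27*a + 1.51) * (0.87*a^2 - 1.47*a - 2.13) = -0.7308*a^4 + 1.4697*a^3 + 2.706*a^2 - 2.7948*a - 3.2163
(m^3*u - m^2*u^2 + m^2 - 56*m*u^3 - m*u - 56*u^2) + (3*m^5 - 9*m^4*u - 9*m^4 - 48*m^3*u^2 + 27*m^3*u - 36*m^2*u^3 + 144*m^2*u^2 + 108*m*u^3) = 3*m^5 - 9*m^4*u - 9*m^4 - 48*m^3*u^2 + 28*m^3*u - 36*m^2*u^3 + 143*m^2*u^2 + m^2 + 52*m*u^3 - m*u - 56*u^2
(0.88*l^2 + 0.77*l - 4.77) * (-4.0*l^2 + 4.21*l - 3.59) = -3.52*l^4 + 0.6248*l^3 + 19.1625*l^2 - 22.846*l + 17.1243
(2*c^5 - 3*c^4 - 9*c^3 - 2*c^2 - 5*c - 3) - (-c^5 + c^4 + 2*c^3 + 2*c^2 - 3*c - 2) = 3*c^5 - 4*c^4 - 11*c^3 - 4*c^2 - 2*c - 1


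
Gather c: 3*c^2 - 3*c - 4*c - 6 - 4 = 3*c^2 - 7*c - 10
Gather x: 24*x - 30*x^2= -30*x^2 + 24*x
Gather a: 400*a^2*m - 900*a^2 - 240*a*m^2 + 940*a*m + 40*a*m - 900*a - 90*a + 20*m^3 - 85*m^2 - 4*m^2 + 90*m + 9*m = a^2*(400*m - 900) + a*(-240*m^2 + 980*m - 990) + 20*m^3 - 89*m^2 + 99*m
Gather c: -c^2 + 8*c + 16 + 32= -c^2 + 8*c + 48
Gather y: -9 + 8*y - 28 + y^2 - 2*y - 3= y^2 + 6*y - 40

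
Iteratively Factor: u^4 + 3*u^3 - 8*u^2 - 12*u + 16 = (u + 4)*(u^3 - u^2 - 4*u + 4) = (u - 1)*(u + 4)*(u^2 - 4) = (u - 1)*(u + 2)*(u + 4)*(u - 2)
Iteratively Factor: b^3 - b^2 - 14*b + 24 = (b + 4)*(b^2 - 5*b + 6) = (b - 2)*(b + 4)*(b - 3)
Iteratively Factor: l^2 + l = (l + 1)*(l)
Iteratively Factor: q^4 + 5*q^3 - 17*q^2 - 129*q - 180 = (q + 3)*(q^3 + 2*q^2 - 23*q - 60) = (q - 5)*(q + 3)*(q^2 + 7*q + 12) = (q - 5)*(q + 3)*(q + 4)*(q + 3)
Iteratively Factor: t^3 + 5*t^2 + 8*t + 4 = (t + 1)*(t^2 + 4*t + 4) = (t + 1)*(t + 2)*(t + 2)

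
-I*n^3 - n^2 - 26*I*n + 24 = (n - 6*I)*(n + 4*I)*(-I*n + 1)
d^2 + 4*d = d*(d + 4)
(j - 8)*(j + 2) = j^2 - 6*j - 16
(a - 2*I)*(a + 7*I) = a^2 + 5*I*a + 14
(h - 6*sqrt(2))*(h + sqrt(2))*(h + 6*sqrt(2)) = h^3 + sqrt(2)*h^2 - 72*h - 72*sqrt(2)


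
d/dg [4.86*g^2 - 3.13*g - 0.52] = 9.72*g - 3.13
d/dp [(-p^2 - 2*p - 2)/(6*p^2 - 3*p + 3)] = (5*p^2 + 6*p - 4)/(3*(4*p^4 - 4*p^3 + 5*p^2 - 2*p + 1))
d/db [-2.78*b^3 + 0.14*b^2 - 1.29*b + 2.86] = -8.34*b^2 + 0.28*b - 1.29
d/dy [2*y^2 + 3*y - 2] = 4*y + 3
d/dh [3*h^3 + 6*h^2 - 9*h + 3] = 9*h^2 + 12*h - 9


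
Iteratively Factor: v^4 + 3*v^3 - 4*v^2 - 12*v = (v + 3)*(v^3 - 4*v) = v*(v + 3)*(v^2 - 4) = v*(v + 2)*(v + 3)*(v - 2)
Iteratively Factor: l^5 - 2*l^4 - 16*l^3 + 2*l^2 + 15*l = (l + 1)*(l^4 - 3*l^3 - 13*l^2 + 15*l) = (l - 5)*(l + 1)*(l^3 + 2*l^2 - 3*l) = (l - 5)*(l - 1)*(l + 1)*(l^2 + 3*l) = l*(l - 5)*(l - 1)*(l + 1)*(l + 3)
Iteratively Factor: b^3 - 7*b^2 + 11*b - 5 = (b - 1)*(b^2 - 6*b + 5) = (b - 5)*(b - 1)*(b - 1)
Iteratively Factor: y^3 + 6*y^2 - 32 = (y + 4)*(y^2 + 2*y - 8) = (y + 4)^2*(y - 2)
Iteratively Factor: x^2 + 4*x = (x + 4)*(x)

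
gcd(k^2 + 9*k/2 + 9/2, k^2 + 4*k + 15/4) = k + 3/2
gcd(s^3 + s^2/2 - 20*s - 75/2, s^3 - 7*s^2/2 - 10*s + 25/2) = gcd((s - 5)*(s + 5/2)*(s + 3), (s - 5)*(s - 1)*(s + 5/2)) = s^2 - 5*s/2 - 25/2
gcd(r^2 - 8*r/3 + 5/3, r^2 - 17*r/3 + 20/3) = r - 5/3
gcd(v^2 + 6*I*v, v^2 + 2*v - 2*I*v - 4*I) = 1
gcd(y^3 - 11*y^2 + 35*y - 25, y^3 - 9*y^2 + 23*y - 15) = y^2 - 6*y + 5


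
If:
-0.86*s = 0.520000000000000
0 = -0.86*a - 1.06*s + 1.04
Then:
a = 1.95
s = -0.60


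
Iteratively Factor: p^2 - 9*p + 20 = (p - 5)*(p - 4)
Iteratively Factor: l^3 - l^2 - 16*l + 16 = (l + 4)*(l^2 - 5*l + 4) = (l - 4)*(l + 4)*(l - 1)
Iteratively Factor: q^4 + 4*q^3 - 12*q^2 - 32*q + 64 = (q - 2)*(q^3 + 6*q^2 - 32) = (q - 2)*(q + 4)*(q^2 + 2*q - 8) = (q - 2)*(q + 4)^2*(q - 2)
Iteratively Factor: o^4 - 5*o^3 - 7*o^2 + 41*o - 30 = (o - 5)*(o^3 - 7*o + 6) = (o - 5)*(o + 3)*(o^2 - 3*o + 2) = (o - 5)*(o - 1)*(o + 3)*(o - 2)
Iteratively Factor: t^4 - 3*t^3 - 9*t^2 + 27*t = (t - 3)*(t^3 - 9*t) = t*(t - 3)*(t^2 - 9) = t*(t - 3)*(t + 3)*(t - 3)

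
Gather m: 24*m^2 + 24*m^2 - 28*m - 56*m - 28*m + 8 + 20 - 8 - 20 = 48*m^2 - 112*m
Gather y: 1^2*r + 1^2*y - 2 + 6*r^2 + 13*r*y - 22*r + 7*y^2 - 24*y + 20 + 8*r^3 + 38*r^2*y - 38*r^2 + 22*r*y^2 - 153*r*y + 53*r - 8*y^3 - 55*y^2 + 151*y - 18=8*r^3 - 32*r^2 + 32*r - 8*y^3 + y^2*(22*r - 48) + y*(38*r^2 - 140*r + 128)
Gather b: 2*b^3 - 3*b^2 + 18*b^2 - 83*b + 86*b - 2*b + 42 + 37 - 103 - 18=2*b^3 + 15*b^2 + b - 42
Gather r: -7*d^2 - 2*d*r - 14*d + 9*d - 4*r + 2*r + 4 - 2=-7*d^2 - 5*d + r*(-2*d - 2) + 2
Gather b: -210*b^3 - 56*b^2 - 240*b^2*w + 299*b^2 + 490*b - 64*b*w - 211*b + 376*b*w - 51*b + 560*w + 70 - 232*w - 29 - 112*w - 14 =-210*b^3 + b^2*(243 - 240*w) + b*(312*w + 228) + 216*w + 27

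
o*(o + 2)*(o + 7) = o^3 + 9*o^2 + 14*o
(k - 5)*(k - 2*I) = k^2 - 5*k - 2*I*k + 10*I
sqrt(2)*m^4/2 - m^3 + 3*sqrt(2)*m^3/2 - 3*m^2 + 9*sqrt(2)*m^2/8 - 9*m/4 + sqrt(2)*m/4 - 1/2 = (m/2 + 1)*(m + 1/2)*(m - sqrt(2))*(sqrt(2)*m + sqrt(2)/2)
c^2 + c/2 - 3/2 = (c - 1)*(c + 3/2)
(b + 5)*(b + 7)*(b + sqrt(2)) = b^3 + sqrt(2)*b^2 + 12*b^2 + 12*sqrt(2)*b + 35*b + 35*sqrt(2)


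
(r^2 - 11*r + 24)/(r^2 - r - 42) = (-r^2 + 11*r - 24)/(-r^2 + r + 42)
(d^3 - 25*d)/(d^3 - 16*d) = (d^2 - 25)/(d^2 - 16)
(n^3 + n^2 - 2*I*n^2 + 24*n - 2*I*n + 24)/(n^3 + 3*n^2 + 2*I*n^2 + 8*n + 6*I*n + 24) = (n^2 + n*(1 - 6*I) - 6*I)/(n^2 + n*(3 - 2*I) - 6*I)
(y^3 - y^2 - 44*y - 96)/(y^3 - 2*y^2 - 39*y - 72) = (y + 4)/(y + 3)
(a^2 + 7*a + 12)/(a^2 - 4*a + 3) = (a^2 + 7*a + 12)/(a^2 - 4*a + 3)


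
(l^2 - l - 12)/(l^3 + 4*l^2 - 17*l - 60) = 1/(l + 5)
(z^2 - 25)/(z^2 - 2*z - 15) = (z + 5)/(z + 3)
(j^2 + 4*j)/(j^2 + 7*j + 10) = j*(j + 4)/(j^2 + 7*j + 10)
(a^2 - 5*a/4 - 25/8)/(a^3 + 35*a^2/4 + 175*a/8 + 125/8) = (2*a - 5)/(2*a^2 + 15*a + 25)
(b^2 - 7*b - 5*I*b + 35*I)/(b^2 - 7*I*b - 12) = (-b^2 + 7*b + 5*I*b - 35*I)/(-b^2 + 7*I*b + 12)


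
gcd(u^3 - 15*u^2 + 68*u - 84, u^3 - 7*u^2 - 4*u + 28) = u^2 - 9*u + 14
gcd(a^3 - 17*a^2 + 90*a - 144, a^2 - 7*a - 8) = a - 8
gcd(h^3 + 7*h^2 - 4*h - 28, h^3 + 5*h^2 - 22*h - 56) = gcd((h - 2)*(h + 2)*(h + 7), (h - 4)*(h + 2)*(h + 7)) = h^2 + 9*h + 14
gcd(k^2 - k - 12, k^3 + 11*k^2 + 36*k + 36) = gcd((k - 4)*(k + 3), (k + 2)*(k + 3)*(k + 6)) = k + 3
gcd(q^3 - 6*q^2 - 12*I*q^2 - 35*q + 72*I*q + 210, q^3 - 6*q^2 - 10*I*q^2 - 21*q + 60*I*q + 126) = q^2 + q*(-6 - 7*I) + 42*I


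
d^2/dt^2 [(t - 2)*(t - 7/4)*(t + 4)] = 6*t + 1/2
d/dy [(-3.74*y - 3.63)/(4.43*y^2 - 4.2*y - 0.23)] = (16.5682*y^2 + 32.1618*y - 14.3858)/(19.6249*y^4 - 37.212*y^3 + 15.6022*y^2 + 1.932*y + 0.0529)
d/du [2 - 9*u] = -9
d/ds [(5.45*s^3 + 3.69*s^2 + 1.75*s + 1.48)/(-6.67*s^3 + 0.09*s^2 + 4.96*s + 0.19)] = (-1.4210854715202e-14*s^5 + 25.1028*s^4 + 77.409*s^3 + 50.8662*s^2 + 1.1358*s - 7.0083)/(44.4889*s^6 - 1.2006*s^5 - 66.1583*s^4 - 1.6418*s^3 + 24.6358*s^2 + 1.8848*s + 0.0361)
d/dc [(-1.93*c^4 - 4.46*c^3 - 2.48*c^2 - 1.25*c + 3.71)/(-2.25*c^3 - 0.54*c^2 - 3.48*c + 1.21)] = (4.3425*c^6 + 2.0844*c^5 + 16.9776*c^4 + 16.0754*c^3 + 16.8081*c^2 - 1.9948*c + 11.3983)/(5.0625*c^6 + 2.43*c^5 + 15.9516*c^4 - 1.6866*c^3 + 10.8036*c^2 - 8.4216*c + 1.4641)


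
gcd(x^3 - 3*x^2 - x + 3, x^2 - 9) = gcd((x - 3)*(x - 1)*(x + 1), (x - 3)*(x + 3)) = x - 3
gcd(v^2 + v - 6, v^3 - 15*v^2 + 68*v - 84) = v - 2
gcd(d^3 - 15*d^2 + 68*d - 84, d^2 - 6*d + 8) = d - 2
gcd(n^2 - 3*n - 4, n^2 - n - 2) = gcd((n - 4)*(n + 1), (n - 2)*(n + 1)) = n + 1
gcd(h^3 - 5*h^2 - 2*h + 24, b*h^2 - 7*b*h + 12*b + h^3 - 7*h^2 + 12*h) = h^2 - 7*h + 12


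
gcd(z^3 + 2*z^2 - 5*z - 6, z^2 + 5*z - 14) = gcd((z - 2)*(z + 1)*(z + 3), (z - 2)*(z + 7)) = z - 2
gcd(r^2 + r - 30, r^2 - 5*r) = r - 5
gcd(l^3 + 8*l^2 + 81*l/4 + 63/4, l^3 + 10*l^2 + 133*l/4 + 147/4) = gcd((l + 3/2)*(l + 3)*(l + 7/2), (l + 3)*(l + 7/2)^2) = l^2 + 13*l/2 + 21/2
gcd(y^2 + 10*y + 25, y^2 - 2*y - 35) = y + 5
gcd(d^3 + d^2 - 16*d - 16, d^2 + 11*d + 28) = d + 4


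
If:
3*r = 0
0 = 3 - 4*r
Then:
No Solution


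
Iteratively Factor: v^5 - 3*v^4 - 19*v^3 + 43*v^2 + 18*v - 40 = (v + 4)*(v^4 - 7*v^3 + 9*v^2 + 7*v - 10) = (v - 5)*(v + 4)*(v^3 - 2*v^2 - v + 2) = (v - 5)*(v + 1)*(v + 4)*(v^2 - 3*v + 2) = (v - 5)*(v - 2)*(v + 1)*(v + 4)*(v - 1)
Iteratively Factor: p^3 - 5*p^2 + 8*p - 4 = (p - 2)*(p^2 - 3*p + 2) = (p - 2)*(p - 1)*(p - 2)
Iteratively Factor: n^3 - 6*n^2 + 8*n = (n)*(n^2 - 6*n + 8) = n*(n - 4)*(n - 2)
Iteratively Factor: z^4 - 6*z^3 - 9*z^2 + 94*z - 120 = (z + 4)*(z^3 - 10*z^2 + 31*z - 30) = (z - 5)*(z + 4)*(z^2 - 5*z + 6) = (z - 5)*(z - 3)*(z + 4)*(z - 2)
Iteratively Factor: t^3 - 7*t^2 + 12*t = (t - 4)*(t^2 - 3*t) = t*(t - 4)*(t - 3)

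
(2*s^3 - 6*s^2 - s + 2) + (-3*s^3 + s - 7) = -s^3 - 6*s^2 - 5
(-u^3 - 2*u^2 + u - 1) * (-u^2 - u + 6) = u^5 + 3*u^4 - 5*u^3 - 12*u^2 + 7*u - 6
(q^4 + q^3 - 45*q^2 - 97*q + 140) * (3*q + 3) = 3*q^5 + 6*q^4 - 132*q^3 - 426*q^2 + 129*q + 420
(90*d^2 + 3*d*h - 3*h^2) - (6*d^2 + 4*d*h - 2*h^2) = 84*d^2 - d*h - h^2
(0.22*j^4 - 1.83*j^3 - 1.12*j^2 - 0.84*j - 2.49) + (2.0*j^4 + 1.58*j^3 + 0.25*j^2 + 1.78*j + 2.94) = 2.22*j^4 - 0.25*j^3 - 0.87*j^2 + 0.94*j + 0.45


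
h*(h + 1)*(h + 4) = h^3 + 5*h^2 + 4*h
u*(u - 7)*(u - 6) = u^3 - 13*u^2 + 42*u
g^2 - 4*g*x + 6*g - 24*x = (g + 6)*(g - 4*x)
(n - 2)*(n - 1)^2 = n^3 - 4*n^2 + 5*n - 2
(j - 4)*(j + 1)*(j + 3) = j^3 - 13*j - 12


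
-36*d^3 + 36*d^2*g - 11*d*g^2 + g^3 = (-6*d + g)*(-3*d + g)*(-2*d + g)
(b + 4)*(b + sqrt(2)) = b^2 + sqrt(2)*b + 4*b + 4*sqrt(2)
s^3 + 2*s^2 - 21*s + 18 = (s - 3)*(s - 1)*(s + 6)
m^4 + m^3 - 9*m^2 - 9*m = m*(m - 3)*(m + 1)*(m + 3)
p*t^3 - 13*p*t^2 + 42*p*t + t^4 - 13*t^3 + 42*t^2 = t*(p + t)*(t - 7)*(t - 6)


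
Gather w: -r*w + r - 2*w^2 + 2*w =r - 2*w^2 + w*(2 - r)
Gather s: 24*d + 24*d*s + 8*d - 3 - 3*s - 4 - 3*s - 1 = 32*d + s*(24*d - 6) - 8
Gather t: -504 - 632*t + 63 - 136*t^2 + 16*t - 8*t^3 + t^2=-8*t^3 - 135*t^2 - 616*t - 441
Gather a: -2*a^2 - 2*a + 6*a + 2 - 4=-2*a^2 + 4*a - 2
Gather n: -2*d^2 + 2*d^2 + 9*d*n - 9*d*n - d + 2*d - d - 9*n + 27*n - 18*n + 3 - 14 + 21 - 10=0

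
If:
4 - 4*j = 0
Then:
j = 1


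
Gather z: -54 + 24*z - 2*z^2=-2*z^2 + 24*z - 54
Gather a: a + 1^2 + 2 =a + 3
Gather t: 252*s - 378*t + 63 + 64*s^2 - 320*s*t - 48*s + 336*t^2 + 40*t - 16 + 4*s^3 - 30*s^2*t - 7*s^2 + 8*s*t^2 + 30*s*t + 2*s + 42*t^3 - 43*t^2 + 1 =4*s^3 + 57*s^2 + 206*s + 42*t^3 + t^2*(8*s + 293) + t*(-30*s^2 - 290*s - 338) + 48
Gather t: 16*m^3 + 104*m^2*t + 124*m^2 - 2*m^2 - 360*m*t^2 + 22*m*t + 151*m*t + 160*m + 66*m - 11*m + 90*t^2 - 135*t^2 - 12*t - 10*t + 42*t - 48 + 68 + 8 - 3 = 16*m^3 + 122*m^2 + 215*m + t^2*(-360*m - 45) + t*(104*m^2 + 173*m + 20) + 25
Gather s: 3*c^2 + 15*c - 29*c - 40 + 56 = 3*c^2 - 14*c + 16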